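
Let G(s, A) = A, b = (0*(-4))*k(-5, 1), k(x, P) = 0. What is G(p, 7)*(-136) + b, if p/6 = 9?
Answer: -952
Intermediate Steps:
p = 54 (p = 6*9 = 54)
b = 0 (b = (0*(-4))*0 = 0*0 = 0)
G(p, 7)*(-136) + b = 7*(-136) + 0 = -952 + 0 = -952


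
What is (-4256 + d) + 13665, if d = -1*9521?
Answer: -112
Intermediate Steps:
d = -9521
(-4256 + d) + 13665 = (-4256 - 9521) + 13665 = -13777 + 13665 = -112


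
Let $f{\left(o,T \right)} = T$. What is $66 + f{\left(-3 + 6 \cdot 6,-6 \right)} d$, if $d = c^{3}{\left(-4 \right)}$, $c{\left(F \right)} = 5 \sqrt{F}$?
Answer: $66 + 6000 i \approx 66.0 + 6000.0 i$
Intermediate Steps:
$d = - 1000 i$ ($d = \left(5 \sqrt{-4}\right)^{3} = \left(5 \cdot 2 i\right)^{3} = \left(10 i\right)^{3} = - 1000 i \approx - 1000.0 i$)
$66 + f{\left(-3 + 6 \cdot 6,-6 \right)} d = 66 - 6 \left(- 1000 i\right) = 66 + 6000 i$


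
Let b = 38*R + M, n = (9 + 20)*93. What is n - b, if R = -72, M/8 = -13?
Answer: 5537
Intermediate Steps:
M = -104 (M = 8*(-13) = -104)
n = 2697 (n = 29*93 = 2697)
b = -2840 (b = 38*(-72) - 104 = -2736 - 104 = -2840)
n - b = 2697 - 1*(-2840) = 2697 + 2840 = 5537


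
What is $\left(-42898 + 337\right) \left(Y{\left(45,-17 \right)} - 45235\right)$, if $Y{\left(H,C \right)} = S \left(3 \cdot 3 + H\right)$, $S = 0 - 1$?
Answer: $1927545129$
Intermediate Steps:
$S = -1$ ($S = 0 - 1 = -1$)
$Y{\left(H,C \right)} = -9 - H$ ($Y{\left(H,C \right)} = - (3 \cdot 3 + H) = - (9 + H) = -9 - H$)
$\left(-42898 + 337\right) \left(Y{\left(45,-17 \right)} - 45235\right) = \left(-42898 + 337\right) \left(\left(-9 - 45\right) - 45235\right) = - 42561 \left(\left(-9 - 45\right) - 45235\right) = - 42561 \left(-54 - 45235\right) = \left(-42561\right) \left(-45289\right) = 1927545129$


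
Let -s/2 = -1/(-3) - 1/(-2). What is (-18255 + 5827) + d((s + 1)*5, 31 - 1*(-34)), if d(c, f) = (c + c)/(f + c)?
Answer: -459840/37 ≈ -12428.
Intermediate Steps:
s = -5/3 (s = -2*(-1/(-3) - 1/(-2)) = -2*(-1*(-1/3) - 1*(-1/2)) = -2*(1/3 + 1/2) = -2*5/6 = -5/3 ≈ -1.6667)
d(c, f) = 2*c/(c + f) (d(c, f) = (2*c)/(c + f) = 2*c/(c + f))
(-18255 + 5827) + d((s + 1)*5, 31 - 1*(-34)) = (-18255 + 5827) + 2*((-5/3 + 1)*5)/((-5/3 + 1)*5 + (31 - 1*(-34))) = -12428 + 2*(-2/3*5)/(-2/3*5 + (31 + 34)) = -12428 + 2*(-10/3)/(-10/3 + 65) = -12428 + 2*(-10/3)/(185/3) = -12428 + 2*(-10/3)*(3/185) = -12428 - 4/37 = -459840/37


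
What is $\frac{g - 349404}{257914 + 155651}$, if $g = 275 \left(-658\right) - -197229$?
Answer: $- \frac{66625}{82713} \approx -0.8055$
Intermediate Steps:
$g = 16279$ ($g = -180950 + 197229 = 16279$)
$\frac{g - 349404}{257914 + 155651} = \frac{16279 - 349404}{257914 + 155651} = - \frac{333125}{413565} = \left(-333125\right) \frac{1}{413565} = - \frac{66625}{82713}$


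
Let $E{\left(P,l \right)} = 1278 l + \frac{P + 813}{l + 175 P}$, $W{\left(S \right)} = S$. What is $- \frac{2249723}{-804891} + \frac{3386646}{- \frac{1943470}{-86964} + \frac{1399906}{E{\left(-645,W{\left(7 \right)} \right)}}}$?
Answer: $\frac{356238500463748549100753}{18808417189467319161} \approx 18940.0$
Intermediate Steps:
$E{\left(P,l \right)} = 1278 l + \frac{813 + P}{l + 175 P}$
$- \frac{2249723}{-804891} + \frac{3386646}{- \frac{1943470}{-86964} + \frac{1399906}{E{\left(-645,W{\left(7 \right)} \right)}}} = - \frac{2249723}{-804891} + \frac{3386646}{- \frac{1943470}{-86964} + \frac{1399906}{\frac{1}{7 + 175 \left(-645\right)} \left(813 - 645 + 1278 \cdot 7^{2} + 223650 \left(-645\right) 7\right)}} = \left(-2249723\right) \left(- \frac{1}{804891}\right) + \frac{3386646}{\left(-1943470\right) \left(- \frac{1}{86964}\right) + \frac{1399906}{\frac{1}{7 - 112875} \left(813 - 645 + 1278 \cdot 49 - 1009779750\right)}} = \frac{2249723}{804891} + \frac{3386646}{\frac{971735}{43482} + \frac{1399906}{\frac{1}{-112868} \left(813 - 645 + 62622 - 1009779750\right)}} = \frac{2249723}{804891} + \frac{3386646}{\frac{971735}{43482} + \frac{1399906}{\left(- \frac{1}{112868}\right) \left(-1009716960\right)}} = \frac{2249723}{804891} + \frac{3386646}{\frac{971735}{43482} + \frac{1399906}{\frac{36061320}{4031}}} = \frac{2249723}{804891} + \frac{3386646}{\frac{971735}{43482} + 1399906 \cdot \frac{4031}{36061320}} = \frac{2249723}{804891} + \frac{3386646}{\frac{971735}{43482} + \frac{2821510543}{18030660}} = \frac{2249723}{804891} + \frac{3386646}{\frac{23367657470971}{130668193020}} = \frac{2249723}{804891} + 3386646 \cdot \frac{130668193020}{23367657470971} = \frac{2249723}{804891} + \frac{442526913218410920}{23367657470971} = \frac{356238500463748549100753}{18808417189467319161}$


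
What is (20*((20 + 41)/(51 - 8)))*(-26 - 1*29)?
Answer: -67100/43 ≈ -1560.5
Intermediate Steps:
(20*((20 + 41)/(51 - 8)))*(-26 - 1*29) = (20*(61/43))*(-26 - 29) = (20*(61*(1/43)))*(-55) = (20*(61/43))*(-55) = (1220/43)*(-55) = -67100/43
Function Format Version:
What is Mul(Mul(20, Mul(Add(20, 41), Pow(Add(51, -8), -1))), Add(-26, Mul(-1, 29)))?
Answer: Rational(-67100, 43) ≈ -1560.5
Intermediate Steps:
Mul(Mul(20, Mul(Add(20, 41), Pow(Add(51, -8), -1))), Add(-26, Mul(-1, 29))) = Mul(Mul(20, Mul(61, Pow(43, -1))), Add(-26, -29)) = Mul(Mul(20, Mul(61, Rational(1, 43))), -55) = Mul(Mul(20, Rational(61, 43)), -55) = Mul(Rational(1220, 43), -55) = Rational(-67100, 43)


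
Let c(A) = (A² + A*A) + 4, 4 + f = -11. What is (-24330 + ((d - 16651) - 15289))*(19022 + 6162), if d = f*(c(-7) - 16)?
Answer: -1449591040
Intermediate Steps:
f = -15 (f = -4 - 11 = -15)
c(A) = 4 + 2*A² (c(A) = (A² + A²) + 4 = 2*A² + 4 = 4 + 2*A²)
d = -1290 (d = -15*((4 + 2*(-7)²) - 16) = -15*((4 + 2*49) - 16) = -15*((4 + 98) - 16) = -15*(102 - 16) = -15*86 = -1290)
(-24330 + ((d - 16651) - 15289))*(19022 + 6162) = (-24330 + ((-1290 - 16651) - 15289))*(19022 + 6162) = (-24330 + (-17941 - 15289))*25184 = (-24330 - 33230)*25184 = -57560*25184 = -1449591040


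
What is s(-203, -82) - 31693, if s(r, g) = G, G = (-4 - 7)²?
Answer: -31572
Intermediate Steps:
G = 121 (G = (-11)² = 121)
s(r, g) = 121
s(-203, -82) - 31693 = 121 - 31693 = -31572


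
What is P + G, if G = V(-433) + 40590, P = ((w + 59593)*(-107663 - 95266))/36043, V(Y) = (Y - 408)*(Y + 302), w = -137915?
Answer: 21327683861/36043 ≈ 5.9173e+5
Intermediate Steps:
V(Y) = (-408 + Y)*(302 + Y)
P = 15893805138/36043 (P = ((-137915 + 59593)*(-107663 - 95266))/36043 = -78322*(-202929)*(1/36043) = 15893805138*(1/36043) = 15893805138/36043 ≈ 4.4097e+5)
G = 150761 (G = (-123216 + (-433)² - 106*(-433)) + 40590 = (-123216 + 187489 + 45898) + 40590 = 110171 + 40590 = 150761)
P + G = 15893805138/36043 + 150761 = 21327683861/36043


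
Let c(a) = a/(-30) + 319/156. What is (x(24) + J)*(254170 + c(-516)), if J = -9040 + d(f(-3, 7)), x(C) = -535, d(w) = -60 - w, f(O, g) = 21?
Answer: -478618012954/195 ≈ -2.4545e+9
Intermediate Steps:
c(a) = 319/156 - a/30 (c(a) = a*(-1/30) + 319*(1/156) = -a/30 + 319/156 = 319/156 - a/30)
J = -9121 (J = -9040 + (-60 - 1*21) = -9040 + (-60 - 21) = -9040 - 81 = -9121)
(x(24) + J)*(254170 + c(-516)) = (-535 - 9121)*(254170 + (319/156 - 1/30*(-516))) = -9656*(254170 + (319/156 + 86/5)) = -9656*(254170 + 15011/780) = -9656*198267611/780 = -478618012954/195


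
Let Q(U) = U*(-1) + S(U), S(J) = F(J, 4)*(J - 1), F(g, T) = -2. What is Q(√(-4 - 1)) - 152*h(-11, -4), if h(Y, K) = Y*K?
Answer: -6686 - 3*I*√5 ≈ -6686.0 - 6.7082*I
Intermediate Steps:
h(Y, K) = K*Y
S(J) = 2 - 2*J (S(J) = -2*(J - 1) = -2*(-1 + J) = 2 - 2*J)
Q(U) = 2 - 3*U (Q(U) = U*(-1) + (2 - 2*U) = -U + (2 - 2*U) = 2 - 3*U)
Q(√(-4 - 1)) - 152*h(-11, -4) = (2 - 3*√(-4 - 1)) - (-608)*(-11) = (2 - 3*I*√5) - 152*44 = (2 - 3*I*√5) - 6688 = -6686 - 3*I*√5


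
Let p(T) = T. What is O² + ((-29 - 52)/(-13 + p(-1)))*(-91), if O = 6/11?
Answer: -127341/242 ≈ -526.20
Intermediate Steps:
O = 6/11 (O = 6*(1/11) = 6/11 ≈ 0.54545)
O² + ((-29 - 52)/(-13 + p(-1)))*(-91) = (6/11)² + ((-29 - 52)/(-13 - 1))*(-91) = 36/121 - 81/(-14)*(-91) = 36/121 - 81*(-1/14)*(-91) = 36/121 + (81/14)*(-91) = 36/121 - 1053/2 = -127341/242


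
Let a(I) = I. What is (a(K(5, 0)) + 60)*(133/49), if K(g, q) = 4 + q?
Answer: 1216/7 ≈ 173.71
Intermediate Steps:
(a(K(5, 0)) + 60)*(133/49) = ((4 + 0) + 60)*(133/49) = (4 + 60)*(133*(1/49)) = 64*(19/7) = 1216/7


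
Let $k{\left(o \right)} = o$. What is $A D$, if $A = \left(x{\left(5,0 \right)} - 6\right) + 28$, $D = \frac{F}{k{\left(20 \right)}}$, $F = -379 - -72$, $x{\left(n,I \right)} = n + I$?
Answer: $- \frac{8289}{20} \approx -414.45$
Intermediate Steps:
$x{\left(n,I \right)} = I + n$
$F = -307$ ($F = -379 + 72 = -307$)
$D = - \frac{307}{20} \approx -15.35$
$A = 27$ ($A = \left(\left(0 + 5\right) - 6\right) + 28 = \left(5 - 6\right) + 28 = -1 + 28 = 27$)
$A D = 27 \left(- \frac{307}{20}\right) = - \frac{8289}{20}$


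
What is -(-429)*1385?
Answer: 594165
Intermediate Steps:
-(-429)*1385 = -429*(-1385) = 594165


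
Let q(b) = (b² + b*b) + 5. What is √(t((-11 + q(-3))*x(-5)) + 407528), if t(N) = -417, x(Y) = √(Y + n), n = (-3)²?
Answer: √407111 ≈ 638.05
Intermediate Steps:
n = 9
q(b) = 5 + 2*b² (q(b) = (b² + b²) + 5 = 2*b² + 5 = 5 + 2*b²)
x(Y) = √(9 + Y) (x(Y) = √(Y + 9) = √(9 + Y))
√(t((-11 + q(-3))*x(-5)) + 407528) = √(-417 + 407528) = √407111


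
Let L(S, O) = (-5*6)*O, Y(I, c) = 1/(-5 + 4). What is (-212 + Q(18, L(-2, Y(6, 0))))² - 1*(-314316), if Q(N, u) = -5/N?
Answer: 116438425/324 ≈ 3.5938e+5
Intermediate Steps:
Y(I, c) = -1 (Y(I, c) = 1/(-1) = -1)
L(S, O) = -30*O
(-212 + Q(18, L(-2, Y(6, 0))))² - 1*(-314316) = (-212 - 5/18)² - 1*(-314316) = (-212 - 5*1/18)² + 314316 = (-212 - 5/18)² + 314316 = (-3821/18)² + 314316 = 14600041/324 + 314316 = 116438425/324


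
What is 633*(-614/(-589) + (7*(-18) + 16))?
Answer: -40623408/589 ≈ -68970.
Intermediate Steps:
633*(-614/(-589) + (7*(-18) + 16)) = 633*(-614*(-1/589) + (-126 + 16)) = 633*(614/589 - 110) = 633*(-64176/589) = -40623408/589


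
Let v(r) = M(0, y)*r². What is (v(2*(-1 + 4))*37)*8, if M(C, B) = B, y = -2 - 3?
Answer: -53280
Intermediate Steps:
y = -5
v(r) = -5*r²
(v(2*(-1 + 4))*37)*8 = (-5*4*(-1 + 4)²*37)*8 = (-5*(2*3)²*37)*8 = (-5*6²*37)*8 = (-5*36*37)*8 = -180*37*8 = -6660*8 = -53280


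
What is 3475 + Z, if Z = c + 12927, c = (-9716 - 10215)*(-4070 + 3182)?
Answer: 17715130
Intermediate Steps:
c = 17698728 (c = -19931*(-888) = 17698728)
Z = 17711655 (Z = 17698728 + 12927 = 17711655)
3475 + Z = 3475 + 17711655 = 17715130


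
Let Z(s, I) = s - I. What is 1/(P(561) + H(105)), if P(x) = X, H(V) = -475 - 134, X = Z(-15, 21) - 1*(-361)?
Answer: -1/284 ≈ -0.0035211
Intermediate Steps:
X = 325 (X = (-15 - 1*21) - 1*(-361) = (-15 - 21) + 361 = -36 + 361 = 325)
H(V) = -609
P(x) = 325
1/(P(561) + H(105)) = 1/(325 - 609) = 1/(-284) = -1/284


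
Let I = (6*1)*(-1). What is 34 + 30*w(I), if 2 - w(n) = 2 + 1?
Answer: 4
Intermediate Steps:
I = -6 (I = 6*(-1) = -6)
w(n) = -1 (w(n) = 2 - (2 + 1) = 2 - 1*3 = 2 - 3 = -1)
34 + 30*w(I) = 34 + 30*(-1) = 34 - 30 = 4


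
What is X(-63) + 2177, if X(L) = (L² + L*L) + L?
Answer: 10052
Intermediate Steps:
X(L) = L + 2*L² (X(L) = (L² + L²) + L = 2*L² + L = L + 2*L²)
X(-63) + 2177 = -63*(1 + 2*(-63)) + 2177 = -63*(1 - 126) + 2177 = -63*(-125) + 2177 = 7875 + 2177 = 10052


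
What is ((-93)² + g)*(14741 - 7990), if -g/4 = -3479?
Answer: 152336315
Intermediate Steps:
g = 13916 (g = -4*(-3479) = 13916)
((-93)² + g)*(14741 - 7990) = ((-93)² + 13916)*(14741 - 7990) = (8649 + 13916)*6751 = 22565*6751 = 152336315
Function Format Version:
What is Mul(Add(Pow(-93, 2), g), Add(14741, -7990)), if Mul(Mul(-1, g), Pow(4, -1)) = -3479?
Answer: 152336315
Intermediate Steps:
g = 13916 (g = Mul(-4, -3479) = 13916)
Mul(Add(Pow(-93, 2), g), Add(14741, -7990)) = Mul(Add(Pow(-93, 2), 13916), Add(14741, -7990)) = Mul(Add(8649, 13916), 6751) = Mul(22565, 6751) = 152336315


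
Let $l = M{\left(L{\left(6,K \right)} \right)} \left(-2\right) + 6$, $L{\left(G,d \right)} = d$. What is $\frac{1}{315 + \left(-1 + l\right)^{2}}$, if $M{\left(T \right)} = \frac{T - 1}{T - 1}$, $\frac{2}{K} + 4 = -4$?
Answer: $\frac{1}{324} \approx 0.0030864$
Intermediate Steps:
$K = - \frac{1}{4}$ ($K = \frac{2}{-4 - 4} = \frac{2}{-8} = 2 \left(- \frac{1}{8}\right) = - \frac{1}{4} \approx -0.25$)
$M{\left(T \right)} = 1$ ($M{\left(T \right)} = \frac{-1 + T}{-1 + T} = 1$)
$l = 4$ ($l = 1 \left(-2\right) + 6 = -2 + 6 = 4$)
$\frac{1}{315 + \left(-1 + l\right)^{2}} = \frac{1}{315 + \left(-1 + 4\right)^{2}} = \frac{1}{315 + 3^{2}} = \frac{1}{315 + 9} = \frac{1}{324}$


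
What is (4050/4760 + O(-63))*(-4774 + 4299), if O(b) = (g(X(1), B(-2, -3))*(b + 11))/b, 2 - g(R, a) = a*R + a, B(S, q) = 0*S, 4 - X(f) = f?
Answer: -727225/612 ≈ -1188.3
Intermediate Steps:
X(f) = 4 - f
B(S, q) = 0
g(R, a) = 2 - a - R*a (g(R, a) = 2 - (a*R + a) = 2 - (R*a + a) = 2 - (a + R*a) = 2 + (-a - R*a) = 2 - a - R*a)
O(b) = (22 + 2*b)/b (O(b) = ((2 - 1*0 - 1*(4 - 1*1)*0)*(b + 11))/b = ((2 + 0 - 1*(4 - 1)*0)*(11 + b))/b = ((2 + 0 - 1*3*0)*(11 + b))/b = ((2 + 0 + 0)*(11 + b))/b = (2*(11 + b))/b = (22 + 2*b)/b)
(4050/4760 + O(-63))*(-4774 + 4299) = (4050/4760 + (2 + 22/(-63)))*(-4774 + 4299) = (4050*(1/4760) + (2 + 22*(-1/63)))*(-475) = (405/476 + (2 - 22/63))*(-475) = (405/476 + 104/63)*(-475) = (1531/612)*(-475) = -727225/612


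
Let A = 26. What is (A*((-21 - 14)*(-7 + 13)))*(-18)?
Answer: 98280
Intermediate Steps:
(A*((-21 - 14)*(-7 + 13)))*(-18) = (26*((-21 - 14)*(-7 + 13)))*(-18) = (26*(-35*6))*(-18) = (26*(-210))*(-18) = -5460*(-18) = 98280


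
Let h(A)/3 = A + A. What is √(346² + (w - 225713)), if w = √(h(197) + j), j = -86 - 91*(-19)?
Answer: √(-105997 + 5*√113) ≈ 325.49*I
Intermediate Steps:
h(A) = 6*A (h(A) = 3*(A + A) = 3*(2*A) = 6*A)
j = 1643 (j = -86 + 1729 = 1643)
w = 5*√113 (w = √(6*197 + 1643) = √(1182 + 1643) = √2825 = 5*√113 ≈ 53.151)
√(346² + (w - 225713)) = √(346² + (5*√113 - 225713)) = √(119716 + (-225713 + 5*√113)) = √(-105997 + 5*√113)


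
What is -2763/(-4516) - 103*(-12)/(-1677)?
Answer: -316075/2524444 ≈ -0.12521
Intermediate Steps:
-2763/(-4516) - 103*(-12)/(-1677) = -2763*(-1/4516) + 1236*(-1/1677) = 2763/4516 - 412/559 = -316075/2524444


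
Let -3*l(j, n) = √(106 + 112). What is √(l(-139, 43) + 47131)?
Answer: √(424179 - 3*√218)/3 ≈ 217.09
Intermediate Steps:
l(j, n) = -√218/3 (l(j, n) = -√(106 + 112)/3 = -√218/3)
√(l(-139, 43) + 47131) = √(-√218/3 + 47131) = √(47131 - √218/3)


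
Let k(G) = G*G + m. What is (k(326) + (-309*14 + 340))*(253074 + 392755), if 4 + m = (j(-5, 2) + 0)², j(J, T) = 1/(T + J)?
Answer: 594534031675/9 ≈ 6.6059e+10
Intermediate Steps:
j(J, T) = 1/(J + T)
m = -35/9 (m = -4 + (1/(-5 + 2) + 0)² = -4 + (1/(-3) + 0)² = -4 + (-⅓ + 0)² = -4 + (-⅓)² = -4 + ⅑ = -35/9 ≈ -3.8889)
k(G) = -35/9 + G² (k(G) = G*G - 35/9 = G² - 35/9 = -35/9 + G²)
(k(326) + (-309*14 + 340))*(253074 + 392755) = ((-35/9 + 326²) + (-309*14 + 340))*(253074 + 392755) = ((-35/9 + 106276) + (-4326 + 340))*645829 = (956449/9 - 3986)*645829 = (920575/9)*645829 = 594534031675/9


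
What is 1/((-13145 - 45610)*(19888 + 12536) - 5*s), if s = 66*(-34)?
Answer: -1/1905060900 ≈ -5.2492e-10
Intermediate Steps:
s = -2244
1/((-13145 - 45610)*(19888 + 12536) - 5*s) = 1/((-13145 - 45610)*(19888 + 12536) - 5*(-2244)) = 1/(-58755*32424 + 11220) = 1/(-1905072120 + 11220) = 1/(-1905060900) = -1/1905060900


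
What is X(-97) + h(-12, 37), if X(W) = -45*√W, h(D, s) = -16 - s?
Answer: -53 - 45*I*√97 ≈ -53.0 - 443.2*I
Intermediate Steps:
X(-97) + h(-12, 37) = -45*I*√97 + (-16 - 1*37) = -45*I*√97 + (-16 - 37) = -45*I*√97 - 53 = -53 - 45*I*√97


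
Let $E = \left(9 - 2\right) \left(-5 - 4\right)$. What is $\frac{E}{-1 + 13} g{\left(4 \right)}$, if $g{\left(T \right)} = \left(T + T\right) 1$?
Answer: $-42$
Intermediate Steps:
$g{\left(T \right)} = 2 T$ ($g{\left(T \right)} = 2 T 1 = 2 T$)
$E = -63$ ($E = 7 \left(-9\right) = -63$)
$\frac{E}{-1 + 13} g{\left(4 \right)} = - \frac{63}{-1 + 13} \cdot 2 \cdot 4 = - \frac{63}{12} \cdot 8 = \left(-63\right) \frac{1}{12} \cdot 8 = \left(- \frac{21}{4}\right) 8 = -42$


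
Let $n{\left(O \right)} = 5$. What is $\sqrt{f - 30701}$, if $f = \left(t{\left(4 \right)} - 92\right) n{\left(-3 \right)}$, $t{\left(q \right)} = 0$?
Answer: $i \sqrt{31161} \approx 176.52 i$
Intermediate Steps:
$f = -460$ ($f = \left(0 - 92\right) 5 = \left(-92\right) 5 = -460$)
$\sqrt{f - 30701} = \sqrt{-460 - 30701} = \sqrt{-31161} = i \sqrt{31161}$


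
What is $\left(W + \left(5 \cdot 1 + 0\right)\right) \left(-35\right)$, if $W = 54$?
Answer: $-2065$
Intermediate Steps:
$\left(W + \left(5 \cdot 1 + 0\right)\right) \left(-35\right) = \left(54 + \left(5 \cdot 1 + 0\right)\right) \left(-35\right) = \left(54 + \left(5 + 0\right)\right) \left(-35\right) = \left(54 + 5\right) \left(-35\right) = 59 \left(-35\right) = -2065$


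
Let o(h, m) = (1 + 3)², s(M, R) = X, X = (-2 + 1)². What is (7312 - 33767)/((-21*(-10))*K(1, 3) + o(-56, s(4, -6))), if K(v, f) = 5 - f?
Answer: -26455/436 ≈ -60.677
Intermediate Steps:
X = 1 (X = (-1)² = 1)
s(M, R) = 1
o(h, m) = 16 (o(h, m) = 4² = 16)
(7312 - 33767)/((-21*(-10))*K(1, 3) + o(-56, s(4, -6))) = (7312 - 33767)/((-21*(-10))*(5 - 1*3) + 16) = -26455/(210*(5 - 3) + 16) = -26455/(210*2 + 16) = -26455/(420 + 16) = -26455/436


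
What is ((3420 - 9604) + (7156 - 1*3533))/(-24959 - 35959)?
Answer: 197/4686 ≈ 0.042040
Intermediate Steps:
((3420 - 9604) + (7156 - 1*3533))/(-24959 - 35959) = (-6184 + (7156 - 3533))/(-60918) = (-6184 + 3623)*(-1/60918) = -2561*(-1/60918) = 197/4686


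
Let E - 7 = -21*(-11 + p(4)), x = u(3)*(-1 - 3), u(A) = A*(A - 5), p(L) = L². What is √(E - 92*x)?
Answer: I*√2306 ≈ 48.021*I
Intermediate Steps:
u(A) = A*(-5 + A)
x = 24 (x = (3*(-5 + 3))*(-1 - 3) = (3*(-2))*(-4) = -6*(-4) = 24)
E = -98 (E = 7 - 21*(-11 + 4²) = 7 - 21*(-11 + 16) = 7 - 21*5 = 7 - 105 = -98)
√(E - 92*x) = √(-98 - 92*24) = √(-98 - 2208) = √(-2306) = I*√2306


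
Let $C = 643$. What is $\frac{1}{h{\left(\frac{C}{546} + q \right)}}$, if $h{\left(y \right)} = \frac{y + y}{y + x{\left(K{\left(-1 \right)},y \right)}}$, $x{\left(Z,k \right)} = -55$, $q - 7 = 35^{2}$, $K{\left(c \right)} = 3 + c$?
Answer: $\frac{128657}{269326} \approx 0.4777$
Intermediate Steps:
$q = 1232$ ($q = 7 + 35^{2} = 7 + 1225 = 1232$)
$h{\left(y \right)} = \frac{2 y}{-55 + y}$ ($h{\left(y \right)} = \frac{y + y}{y - 55} = \frac{2 y}{-55 + y}$)
$\frac{1}{h{\left(\frac{C}{546} + q \right)}} = \frac{1}{2 \left(\frac{643}{546} + 1232\right) \frac{1}{-55 + \left(\frac{643}{546} + 1232\right)}} = \frac{1}{2 \cdot \frac{673315}{546} \frac{1}{-55 + \frac{673315}{546}}} = \frac{1}{2 \cdot \frac{673315}{546} \frac{1}{\frac{643285}{546}}} = \frac{1}{2 \cdot \frac{673315}{546} \cdot \frac{546}{643285}} = \frac{1}{\frac{269326}{128657}} = \frac{128657}{269326}$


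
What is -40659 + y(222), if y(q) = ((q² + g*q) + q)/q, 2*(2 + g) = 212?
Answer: -40332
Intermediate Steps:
g = 104 (g = -2 + (½)*212 = -2 + 106 = 104)
y(q) = (q² + 105*q)/q (y(q) = ((q² + 104*q) + q)/q = (q² + 105*q)/q)
-40659 + y(222) = -40659 + (105 + 222) = -40659 + 327 = -40332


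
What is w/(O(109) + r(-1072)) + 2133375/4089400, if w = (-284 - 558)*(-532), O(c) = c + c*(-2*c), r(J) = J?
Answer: -3094042603/175844200 ≈ -17.595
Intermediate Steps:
O(c) = c - 2*c**2
w = 447944 (w = -842*(-532) = 447944)
w/(O(109) + r(-1072)) + 2133375/4089400 = 447944/(109*(1 - 2*109) - 1072) + 2133375/4089400 = 447944/(109*(1 - 218) - 1072) + 2133375*(1/4089400) = 447944/(109*(-217) - 1072) + 85335/163576 = 447944/(-23653 - 1072) + 85335/163576 = 447944/(-24725) + 85335/163576 = 447944*(-1/24725) + 85335/163576 = -447944/24725 + 85335/163576 = -3094042603/175844200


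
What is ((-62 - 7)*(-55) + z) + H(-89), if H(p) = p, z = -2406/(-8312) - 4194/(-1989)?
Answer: 3406074615/918476 ≈ 3708.4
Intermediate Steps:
z = 2202559/918476 (z = -2406*(-1/8312) - 4194*(-1/1989) = 1203/4156 + 466/221 = 2202559/918476 ≈ 2.3981)
((-62 - 7)*(-55) + z) + H(-89) = ((-62 - 7)*(-55) + 2202559/918476) - 89 = (-69*(-55) + 2202559/918476) - 89 = (3795 + 2202559/918476) - 89 = 3487818979/918476 - 89 = 3406074615/918476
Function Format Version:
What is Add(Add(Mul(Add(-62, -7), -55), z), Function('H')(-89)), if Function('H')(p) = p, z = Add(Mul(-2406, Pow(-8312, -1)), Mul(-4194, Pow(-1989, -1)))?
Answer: Rational(3406074615, 918476) ≈ 3708.4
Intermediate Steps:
z = Rational(2202559, 918476) (z = Add(Mul(-2406, Rational(-1, 8312)), Mul(-4194, Rational(-1, 1989))) = Add(Rational(1203, 4156), Rational(466, 221)) = Rational(2202559, 918476) ≈ 2.3981)
Add(Add(Mul(Add(-62, -7), -55), z), Function('H')(-89)) = Add(Add(Mul(Add(-62, -7), -55), Rational(2202559, 918476)), -89) = Add(Add(Mul(-69, -55), Rational(2202559, 918476)), -89) = Add(Add(3795, Rational(2202559, 918476)), -89) = Add(Rational(3487818979, 918476), -89) = Rational(3406074615, 918476)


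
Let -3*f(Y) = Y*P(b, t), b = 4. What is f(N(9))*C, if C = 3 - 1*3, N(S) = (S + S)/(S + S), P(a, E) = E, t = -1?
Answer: 0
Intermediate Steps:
N(S) = 1 (N(S) = (2*S)/((2*S)) = (2*S)*(1/(2*S)) = 1)
f(Y) = Y/3 (f(Y) = -Y*(-1)/3 = -(-1)*Y/3 = Y/3)
C = 0 (C = 3 - 3 = 0)
f(N(9))*C = ((⅓)*1)*0 = (⅓)*0 = 0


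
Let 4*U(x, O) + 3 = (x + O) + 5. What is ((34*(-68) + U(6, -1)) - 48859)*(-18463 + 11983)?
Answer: 331576740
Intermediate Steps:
U(x, O) = ½ + O/4 + x/4 (U(x, O) = -¾ + ((x + O) + 5)/4 = -¾ + ((O + x) + 5)/4 = -¾ + (5 + O + x)/4 = -¾ + (5/4 + O/4 + x/4) = ½ + O/4 + x/4)
((34*(-68) + U(6, -1)) - 48859)*(-18463 + 11983) = ((34*(-68) + (½ + (¼)*(-1) + (¼)*6)) - 48859)*(-18463 + 11983) = ((-2312 + (½ - ¼ + 3/2)) - 48859)*(-6480) = ((-2312 + 7/4) - 48859)*(-6480) = (-9241/4 - 48859)*(-6480) = -204677/4*(-6480) = 331576740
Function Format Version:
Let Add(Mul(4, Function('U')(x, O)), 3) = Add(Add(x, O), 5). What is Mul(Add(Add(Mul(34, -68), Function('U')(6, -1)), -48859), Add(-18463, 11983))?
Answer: 331576740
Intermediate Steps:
Function('U')(x, O) = Add(Rational(1, 2), Mul(Rational(1, 4), O), Mul(Rational(1, 4), x)) (Function('U')(x, O) = Add(Rational(-3, 4), Mul(Rational(1, 4), Add(Add(x, O), 5))) = Add(Rational(-3, 4), Mul(Rational(1, 4), Add(Add(O, x), 5))) = Add(Rational(-3, 4), Mul(Rational(1, 4), Add(5, O, x))) = Add(Rational(-3, 4), Add(Rational(5, 4), Mul(Rational(1, 4), O), Mul(Rational(1, 4), x))) = Add(Rational(1, 2), Mul(Rational(1, 4), O), Mul(Rational(1, 4), x)))
Mul(Add(Add(Mul(34, -68), Function('U')(6, -1)), -48859), Add(-18463, 11983)) = Mul(Add(Add(Mul(34, -68), Add(Rational(1, 2), Mul(Rational(1, 4), -1), Mul(Rational(1, 4), 6))), -48859), Add(-18463, 11983)) = Mul(Add(Add(-2312, Add(Rational(1, 2), Rational(-1, 4), Rational(3, 2))), -48859), -6480) = Mul(Add(Add(-2312, Rational(7, 4)), -48859), -6480) = Mul(Add(Rational(-9241, 4), -48859), -6480) = Mul(Rational(-204677, 4), -6480) = 331576740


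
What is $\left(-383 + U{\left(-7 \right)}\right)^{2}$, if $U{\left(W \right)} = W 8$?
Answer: $192721$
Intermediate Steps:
$U{\left(W \right)} = 8 W$
$\left(-383 + U{\left(-7 \right)}\right)^{2} = \left(-383 + 8 \left(-7\right)\right)^{2} = \left(-383 - 56\right)^{2} = \left(-439\right)^{2} = 192721$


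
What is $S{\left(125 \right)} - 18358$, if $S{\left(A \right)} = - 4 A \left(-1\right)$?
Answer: $-17858$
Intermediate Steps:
$S{\left(A \right)} = 4 A$
$S{\left(125 \right)} - 18358 = 4 \cdot 125 - 18358 = 500 - 18358 = -17858$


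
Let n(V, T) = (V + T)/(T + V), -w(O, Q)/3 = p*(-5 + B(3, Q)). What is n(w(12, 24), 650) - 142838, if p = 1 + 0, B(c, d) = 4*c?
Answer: -142837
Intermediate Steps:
p = 1
w(O, Q) = -21 (w(O, Q) = -3*(-5 + 4*3) = -3*(-5 + 12) = -3*7 = -21)
n(V, T) = 1 (n(V, T) = (T + V)/(T + V) = 1)
n(w(12, 24), 650) - 142838 = 1 - 142838 = -142837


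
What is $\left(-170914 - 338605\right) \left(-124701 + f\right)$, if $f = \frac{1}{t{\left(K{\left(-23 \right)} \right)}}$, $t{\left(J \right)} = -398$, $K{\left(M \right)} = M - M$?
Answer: $\frac{25287936979481}{398} \approx 6.3538 \cdot 10^{10}$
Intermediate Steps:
$K{\left(M \right)} = 0$
$f = - \frac{1}{398}$ ($f = \frac{1}{-398} = - \frac{1}{398} \approx -0.0025126$)
$\left(-170914 - 338605\right) \left(-124701 + f\right) = \left(-170914 - 338605\right) \left(-124701 - \frac{1}{398}\right) = \left(-509519\right) \left(- \frac{49630999}{398}\right) = \frac{25287936979481}{398}$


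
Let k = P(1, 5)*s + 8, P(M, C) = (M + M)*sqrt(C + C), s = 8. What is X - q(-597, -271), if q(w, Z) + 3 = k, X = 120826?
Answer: 120821 - 16*sqrt(10) ≈ 1.2077e+5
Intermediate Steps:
P(M, C) = 2*M*sqrt(2)*sqrt(C) (P(M, C) = (2*M)*sqrt(2*C) = (2*M)*(sqrt(2)*sqrt(C)) = 2*M*sqrt(2)*sqrt(C))
k = 8 + 16*sqrt(10) (k = (2*1*sqrt(2)*sqrt(5))*8 + 8 = (2*sqrt(10))*8 + 8 = 16*sqrt(10) + 8 = 8 + 16*sqrt(10) ≈ 58.596)
q(w, Z) = 5 + 16*sqrt(10) (q(w, Z) = -3 + (8 + 16*sqrt(10)) = 5 + 16*sqrt(10))
X - q(-597, -271) = 120826 - (5 + 16*sqrt(10)) = 120826 + (-5 - 16*sqrt(10)) = 120821 - 16*sqrt(10)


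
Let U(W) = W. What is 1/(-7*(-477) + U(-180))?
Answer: 1/3159 ≈ 0.00031656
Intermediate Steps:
1/(-7*(-477) + U(-180)) = 1/(-7*(-477) - 180) = 1/(3339 - 180) = 1/3159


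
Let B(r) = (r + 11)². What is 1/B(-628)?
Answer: 1/380689 ≈ 2.6268e-6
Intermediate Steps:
B(r) = (11 + r)²
1/B(-628) = 1/((11 - 628)²) = 1/((-617)²) = 1/380689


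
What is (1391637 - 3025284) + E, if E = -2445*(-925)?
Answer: 627978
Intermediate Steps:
E = 2261625
(1391637 - 3025284) + E = (1391637 - 3025284) + 2261625 = -1633647 + 2261625 = 627978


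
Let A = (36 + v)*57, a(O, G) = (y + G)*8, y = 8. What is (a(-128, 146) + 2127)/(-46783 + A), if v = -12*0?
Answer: -3359/44731 ≈ -0.075093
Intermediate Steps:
v = 0
a(O, G) = 64 + 8*G (a(O, G) = (8 + G)*8 = 64 + 8*G)
A = 2052 (A = (36 + 0)*57 = 36*57 = 2052)
(a(-128, 146) + 2127)/(-46783 + A) = ((64 + 8*146) + 2127)/(-46783 + 2052) = ((64 + 1168) + 2127)/(-44731) = (1232 + 2127)*(-1/44731) = 3359*(-1/44731) = -3359/44731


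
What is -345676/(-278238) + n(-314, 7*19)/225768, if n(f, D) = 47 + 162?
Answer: 4338929495/3489846488 ≈ 1.2433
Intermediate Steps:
n(f, D) = 209
-345676/(-278238) + n(-314, 7*19)/225768 = -345676/(-278238) + 209/225768 = -345676*(-1/278238) + 209*(1/225768) = 172838/139119 + 209/225768 = 4338929495/3489846488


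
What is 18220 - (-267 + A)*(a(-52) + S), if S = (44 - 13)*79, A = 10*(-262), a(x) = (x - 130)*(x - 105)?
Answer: 89581621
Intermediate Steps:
a(x) = (-130 + x)*(-105 + x)
A = -2620
S = 2449 (S = 31*79 = 2449)
18220 - (-267 + A)*(a(-52) + S) = 18220 - (-267 - 2620)*((13650 + (-52)² - 235*(-52)) + 2449) = 18220 - (-2887)*((13650 + 2704 + 12220) + 2449) = 18220 - (-2887)*(28574 + 2449) = 18220 - (-2887)*31023 = 18220 - 1*(-89563401) = 18220 + 89563401 = 89581621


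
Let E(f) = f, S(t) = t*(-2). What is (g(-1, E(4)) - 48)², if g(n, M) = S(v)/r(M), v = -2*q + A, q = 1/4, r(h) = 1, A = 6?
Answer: 3481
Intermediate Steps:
q = ¼ ≈ 0.25000
v = 11/2 (v = -2*¼ + 6 = -½ + 6 = 11/2 ≈ 5.5000)
S(t) = -2*t
g(n, M) = -11 (g(n, M) = -2*11/2/1 = -11*1 = -11)
(g(-1, E(4)) - 48)² = (-11 - 48)² = (-59)² = 3481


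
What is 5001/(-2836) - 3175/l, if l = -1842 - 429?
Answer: -2352971/6440556 ≈ -0.36534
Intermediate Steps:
l = -2271
5001/(-2836) - 3175/l = 5001/(-2836) - 3175/(-2271) = 5001*(-1/2836) - 3175*(-1/2271) = -5001/2836 + 3175/2271 = -2352971/6440556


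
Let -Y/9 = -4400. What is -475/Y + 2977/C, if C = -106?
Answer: -2358791/83952 ≈ -28.097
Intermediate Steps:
Y = 39600 (Y = -9*(-4400) = 39600)
-475/Y + 2977/C = -475/39600 + 2977/(-106) = -475*1/39600 + 2977*(-1/106) = -19/1584 - 2977/106 = -2358791/83952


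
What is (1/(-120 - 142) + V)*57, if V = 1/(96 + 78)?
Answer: 418/3799 ≈ 0.11003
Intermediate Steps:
V = 1/174 ≈ 0.0057471
(1/(-120 - 142) + V)*57 = (1/(-120 - 142) + 1/174)*57 = (1/(-262) + 1/174)*57 = (-1/262 + 1/174)*57 = (22/11397)*57 = 418/3799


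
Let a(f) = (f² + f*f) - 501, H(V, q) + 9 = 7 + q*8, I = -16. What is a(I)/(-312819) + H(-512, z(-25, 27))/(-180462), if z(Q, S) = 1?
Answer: -643666/9408657063 ≈ -6.8412e-5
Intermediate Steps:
H(V, q) = -2 + 8*q (H(V, q) = -9 + (7 + q*8) = -9 + (7 + 8*q) = -2 + 8*q)
a(f) = -501 + 2*f² (a(f) = (f² + f²) - 501 = 2*f² - 501 = -501 + 2*f²)
a(I)/(-312819) + H(-512, z(-25, 27))/(-180462) = (-501 + 2*(-16)²)/(-312819) + (-2 + 8*1)/(-180462) = (-501 + 2*256)*(-1/312819) + (-2 + 8)*(-1/180462) = (-501 + 512)*(-1/312819) + 6*(-1/180462) = 11*(-1/312819) - 1/30077 = -11/312819 - 1/30077 = -643666/9408657063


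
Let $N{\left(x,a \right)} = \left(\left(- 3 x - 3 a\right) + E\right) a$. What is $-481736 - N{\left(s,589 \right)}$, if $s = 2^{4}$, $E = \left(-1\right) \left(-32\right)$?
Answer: $568451$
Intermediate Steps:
$E = 32$
$s = 16$
$N{\left(x,a \right)} = a \left(32 - 3 a - 3 x\right)$ ($N{\left(x,a \right)} = \left(\left(- 3 x - 3 a\right) + 32\right) a = \left(\left(- 3 a - 3 x\right) + 32\right) a = \left(32 - 3 a - 3 x\right) a = a \left(32 - 3 a - 3 x\right)$)
$-481736 - N{\left(s,589 \right)} = -481736 - 589 \left(32 - 1767 - 48\right) = -481736 - 589 \left(-1783\right) = -481736 - -1050187 = -481736 + 1050187 = 568451$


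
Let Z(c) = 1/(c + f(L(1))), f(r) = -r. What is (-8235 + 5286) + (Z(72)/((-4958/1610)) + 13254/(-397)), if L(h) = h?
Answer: -208396207648/69875573 ≈ -2982.4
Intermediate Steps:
Z(c) = 1/(-1 + c) (Z(c) = 1/(c - 1*1) = 1/(c - 1) = 1/(-1 + c))
(-8235 + 5286) + (Z(72)/((-4958/1610)) + 13254/(-397)) = (-8235 + 5286) + (1/((-1 + 72)*((-4958/1610))) + 13254/(-397)) = -2949 + (1/(71*((-4958*1/1610))) + 13254*(-1/397)) = -2949 + (1/(71*(-2479/805)) - 13254/397) = -2949 + ((1/71)*(-805/2479) - 13254/397) = -2949 + (-805/176009 - 13254/397) = -2949 - 2333142871/69875573 = -208396207648/69875573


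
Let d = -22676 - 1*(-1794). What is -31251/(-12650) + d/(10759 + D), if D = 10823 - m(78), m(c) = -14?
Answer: 4667492/3104425 ≈ 1.5035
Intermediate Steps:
d = -20882 (d = -22676 + 1794 = -20882)
D = 10837 (D = 10823 - 1*(-14) = 10823 + 14 = 10837)
-31251/(-12650) + d/(10759 + D) = -31251/(-12650) - 20882/(10759 + 10837) = -31251*(-1/12650) - 20882/21596 = 2841/1150 - 20882*1/21596 = 2841/1150 - 10441/10798 = 4667492/3104425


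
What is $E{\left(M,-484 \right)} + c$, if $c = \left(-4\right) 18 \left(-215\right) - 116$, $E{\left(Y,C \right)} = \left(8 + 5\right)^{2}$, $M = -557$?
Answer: $15533$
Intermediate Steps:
$E{\left(Y,C \right)} = 169$ ($E{\left(Y,C \right)} = 13^{2} = 169$)
$c = 15364$ ($c = \left(-72\right) \left(-215\right) - 116 = 15480 - 116 = 15364$)
$E{\left(M,-484 \right)} + c = 169 + 15364 = 15533$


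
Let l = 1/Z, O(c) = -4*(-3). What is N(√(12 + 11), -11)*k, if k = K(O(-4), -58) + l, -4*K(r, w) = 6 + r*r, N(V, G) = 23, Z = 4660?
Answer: -4019227/4660 ≈ -862.50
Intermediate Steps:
O(c) = 12
K(r, w) = -3/2 - r²/4 (K(r, w) = -(6 + r*r)/4 = -(6 + r²)/4 = -3/2 - r²/4)
l = 1/4660 ≈ 0.00021459
k = -174749/4660 (k = (-3/2 - ¼*12²) + 1/4660 = (-3/2 - ¼*144) + 1/4660 = (-3/2 - 36) + 1/4660 = -75/2 + 1/4660 = -174749/4660 ≈ -37.500)
N(√(12 + 11), -11)*k = 23*(-174749/4660) = -4019227/4660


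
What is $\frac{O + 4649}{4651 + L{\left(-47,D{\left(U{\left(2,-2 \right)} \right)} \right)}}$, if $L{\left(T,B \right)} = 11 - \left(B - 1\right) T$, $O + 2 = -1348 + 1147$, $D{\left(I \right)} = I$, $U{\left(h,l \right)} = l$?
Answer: $\frac{1482}{1507} \approx 0.98341$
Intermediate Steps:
$O = -203$ ($O = -2 + \left(-1348 + 1147\right) = -2 - 201 = -203$)
$L{\left(T,B \right)} = 11 - T \left(-1 + B\right)$ ($L{\left(T,B \right)} = 11 - \left(-1 + B\right) T = 11 - T \left(-1 + B\right)$)
$\frac{O + 4649}{4651 + L{\left(-47,D{\left(U{\left(2,-2 \right)} \right)} \right)}} = \frac{-203 + 4649}{4651 - \left(36 + 94\right)} = \frac{4446}{4651 - 130} = \frac{4446}{4521} = 4446 \cdot \frac{1}{4521} = \frac{1482}{1507}$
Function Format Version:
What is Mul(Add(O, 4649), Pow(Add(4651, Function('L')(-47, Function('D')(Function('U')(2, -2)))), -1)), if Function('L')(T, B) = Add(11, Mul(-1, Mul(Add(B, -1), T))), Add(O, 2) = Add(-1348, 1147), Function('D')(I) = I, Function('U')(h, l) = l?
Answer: Rational(1482, 1507) ≈ 0.98341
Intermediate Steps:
O = -203 (O = Add(-2, Add(-1348, 1147)) = Add(-2, -201) = -203)
Function('L')(T, B) = Add(11, Mul(-1, T, Add(-1, B))) (Function('L')(T, B) = Add(11, Mul(-1, Mul(Add(-1, B), T))) = Add(11, Mul(-1, Mul(T, Add(-1, B)))) = Add(11, Mul(-1, T, Add(-1, B))))
Mul(Add(O, 4649), Pow(Add(4651, Function('L')(-47, Function('D')(Function('U')(2, -2)))), -1)) = Mul(Add(-203, 4649), Pow(Add(4651, Add(11, -47, Mul(-1, -2, -47))), -1)) = Mul(4446, Pow(Add(4651, Add(11, -47, -94)), -1)) = Mul(4446, Pow(Add(4651, -130), -1)) = Mul(4446, Pow(4521, -1)) = Mul(4446, Rational(1, 4521)) = Rational(1482, 1507)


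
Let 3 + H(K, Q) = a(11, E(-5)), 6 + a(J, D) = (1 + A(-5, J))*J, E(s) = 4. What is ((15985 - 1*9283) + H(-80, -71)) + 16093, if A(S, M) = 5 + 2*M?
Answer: 23094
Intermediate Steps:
a(J, D) = -6 + J*(6 + 2*J) (a(J, D) = -6 + (1 + (5 + 2*J))*J = -6 + (6 + 2*J)*J = -6 + J*(6 + 2*J))
H(K, Q) = 299 (H(K, Q) = -3 + (-6 + 11 + 11*(5 + 2*11)) = -3 + (-6 + 11 + 11*(5 + 22)) = -3 + (-6 + 11 + 11*27) = -3 + (-6 + 11 + 297) = -3 + 302 = 299)
((15985 - 1*9283) + H(-80, -71)) + 16093 = ((15985 - 1*9283) + 299) + 16093 = ((15985 - 9283) + 299) + 16093 = (6702 + 299) + 16093 = 7001 + 16093 = 23094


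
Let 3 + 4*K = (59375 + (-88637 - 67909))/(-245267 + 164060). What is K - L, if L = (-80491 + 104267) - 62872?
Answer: 6349664519/162414 ≈ 39096.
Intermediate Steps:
L = -39096 (L = 23776 - 62872 = -39096)
K = -73225/162414 (K = -¾ + ((59375 + (-88637 - 67909))/(-245267 + 164060))/4 = -¾ + ((59375 - 156546)/(-81207))/4 = -¾ + (-97171*(-1/81207))/4 = -¾ + (¼)*(97171/81207) = -¾ + 97171/324828 = -73225/162414 ≈ -0.45085)
K - L = -73225/162414 - 1*(-39096) = -73225/162414 + 39096 = 6349664519/162414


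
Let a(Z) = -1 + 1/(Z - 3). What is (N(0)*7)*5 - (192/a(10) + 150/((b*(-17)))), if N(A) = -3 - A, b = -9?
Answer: 6019/51 ≈ 118.02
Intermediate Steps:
a(Z) = -1 + 1/(-3 + Z)
(N(0)*7)*5 - (192/a(10) + 150/((b*(-17)))) = ((-3 - 1*0)*7)*5 - (192/(((4 - 1*10)/(-3 + 10))) + 150/((-9*(-17)))) = ((-3 + 0)*7)*5 - (192/(((4 - 10)/7)) + 150/153) = -3*7*5 - (192/(((⅐)*(-6))) + 150*(1/153)) = -21*5 - (192/(-6/7) + 50/51) = -105 - (192*(-7/6) + 50/51) = -105 - (-224 + 50/51) = -105 - 1*(-11374/51) = -105 + 11374/51 = 6019/51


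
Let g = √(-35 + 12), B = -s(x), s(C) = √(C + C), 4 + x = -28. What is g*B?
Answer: 8*√23 ≈ 38.367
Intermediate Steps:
x = -32 (x = -4 - 28 = -32)
s(C) = √2*√C (s(C) = √(2*C) = √2*√C)
B = -8*I (B = -√2*√(-32) = -√2*4*I*√2 = -8*I ≈ -8.0*I)
g = I*√23 (g = √(-23) = I*√23 ≈ 4.7958*I)
g*B = (I*√23)*(-8*I) = 8*√23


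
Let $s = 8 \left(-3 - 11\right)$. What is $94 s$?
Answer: $-10528$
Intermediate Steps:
$s = -112$ ($s = 8 \left(-14\right) = -112$)
$94 s = 94 \left(-112\right) = -10528$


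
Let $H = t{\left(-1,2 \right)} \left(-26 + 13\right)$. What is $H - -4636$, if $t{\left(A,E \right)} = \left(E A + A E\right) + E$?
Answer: $4662$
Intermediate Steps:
$t{\left(A,E \right)} = E + 2 A E$ ($t{\left(A,E \right)} = \left(A E + A E\right) + E = 2 A E + E = E + 2 A E$)
$H = 26$ ($H = 2 \left(1 + 2 \left(-1\right)\right) \left(-26 + 13\right) = 2 \left(1 - 2\right) \left(-13\right) = 2 \left(-1\right) \left(-13\right) = \left(-2\right) \left(-13\right) = 26$)
$H - -4636 = 26 - -4636 = 26 + 4636 = 4662$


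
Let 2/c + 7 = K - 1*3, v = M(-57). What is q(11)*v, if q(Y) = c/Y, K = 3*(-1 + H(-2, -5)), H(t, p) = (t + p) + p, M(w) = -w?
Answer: -114/539 ≈ -0.21150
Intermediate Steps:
v = 57 (v = -1*(-57) = 57)
H(t, p) = t + 2*p (H(t, p) = (p + t) + p = t + 2*p)
K = -39 (K = 3*(-1 + (-2 + 2*(-5))) = 3*(-1 + (-2 - 10)) = 3*(-1 - 12) = 3*(-13) = -39)
c = -2/49 (c = 2/(-7 + (-39 - 1*3)) = 2/(-7 + (-39 - 3)) = 2/(-7 - 42) = 2/(-49) = 2*(-1/49) = -2/49 ≈ -0.040816)
q(Y) = -2/(49*Y)
q(11)*v = -2/49/11*57 = -2/49*1/11*57 = -2/539*57 = -114/539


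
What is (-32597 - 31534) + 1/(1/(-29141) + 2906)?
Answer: -5430853221454/84683745 ≈ -64131.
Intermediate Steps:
(-32597 - 31534) + 1/(1/(-29141) + 2906) = -64131 + 1/(-1/29141 + 2906) = -64131 + 1/(84683745/29141) = -64131 + 29141/84683745 = -5430853221454/84683745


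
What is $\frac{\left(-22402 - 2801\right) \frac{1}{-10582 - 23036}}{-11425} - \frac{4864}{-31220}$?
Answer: $\frac{31123429399}{199852566550} \approx 0.15573$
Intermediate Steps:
$\frac{\left(-22402 - 2801\right) \frac{1}{-10582 - 23036}}{-11425} - \frac{4864}{-31220} = - \frac{25203}{-33618} \left(- \frac{1}{11425}\right) - - \frac{1216}{7805} = \left(-25203\right) \left(- \frac{1}{33618}\right) \left(- \frac{1}{11425}\right) + \frac{1216}{7805} = \frac{8401}{11206} \left(- \frac{1}{11425}\right) + \frac{1216}{7805} = - \frac{8401}{128028550} + \frac{1216}{7805} = \frac{31123429399}{199852566550}$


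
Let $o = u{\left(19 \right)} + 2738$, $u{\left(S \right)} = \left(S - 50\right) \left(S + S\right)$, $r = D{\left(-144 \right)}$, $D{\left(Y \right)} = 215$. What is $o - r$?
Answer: $1345$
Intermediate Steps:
$r = 215$
$u{\left(S \right)} = 2 S \left(-50 + S\right)$ ($u{\left(S \right)} = \left(-50 + S\right) 2 S = 2 S \left(-50 + S\right)$)
$o = 1560$ ($o = 2 \cdot 19 \left(-50 + 19\right) + 2738 = 2 \cdot 19 \left(-31\right) + 2738 = -1178 + 2738 = 1560$)
$o - r = 1560 - 215 = 1345$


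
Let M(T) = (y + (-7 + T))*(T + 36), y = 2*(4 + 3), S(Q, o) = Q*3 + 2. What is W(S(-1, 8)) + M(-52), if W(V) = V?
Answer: 719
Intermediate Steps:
S(Q, o) = 2 + 3*Q (S(Q, o) = 3*Q + 2 = 2 + 3*Q)
y = 14 (y = 2*7 = 14)
M(T) = (7 + T)*(36 + T) (M(T) = (14 + (-7 + T))*(T + 36) = (7 + T)*(36 + T))
W(S(-1, 8)) + M(-52) = (2 + 3*(-1)) + (252 + (-52)² + 43*(-52)) = (2 - 3) + (252 + 2704 - 2236) = -1 + 720 = 719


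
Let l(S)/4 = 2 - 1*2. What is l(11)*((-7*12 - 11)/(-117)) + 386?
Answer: 386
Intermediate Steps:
l(S) = 0 (l(S) = 4*(2 - 1*2) = 4*(2 - 2) = 4*0 = 0)
l(11)*((-7*12 - 11)/(-117)) + 386 = 0*((-7*12 - 11)/(-117)) + 386 = 0*((-84 - 11)*(-1/117)) + 386 = 0*(-95*(-1/117)) + 386 = 0*(95/117) + 386 = 0 + 386 = 386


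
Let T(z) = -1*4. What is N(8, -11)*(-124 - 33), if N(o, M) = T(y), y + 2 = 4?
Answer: 628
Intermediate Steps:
y = 2 (y = -2 + 4 = 2)
T(z) = -4
N(o, M) = -4
N(8, -11)*(-124 - 33) = -4*(-124 - 33) = -4*(-157) = 628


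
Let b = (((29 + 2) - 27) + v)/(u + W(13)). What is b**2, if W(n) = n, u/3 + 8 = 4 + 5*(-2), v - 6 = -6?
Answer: 16/841 ≈ 0.019025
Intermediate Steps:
v = 0 (v = 6 - 6 = 0)
u = -42 (u = -24 + 3*(4 + 5*(-2)) = -24 + 3*(4 - 10) = -24 + 3*(-6) = -24 - 18 = -42)
b = -4/29 (b = (((29 + 2) - 27) + 0)/(-42 + 13) = ((31 - 27) + 0)/(-29) = (4 + 0)*(-1/29) = 4*(-1/29) = -4/29 ≈ -0.13793)
b**2 = (-4/29)**2 = 16/841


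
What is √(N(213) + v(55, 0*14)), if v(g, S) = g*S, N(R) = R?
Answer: √213 ≈ 14.595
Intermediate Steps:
v(g, S) = S*g
√(N(213) + v(55, 0*14)) = √(213 + (0*14)*55) = √(213 + 0*55) = √(213 + 0) = √213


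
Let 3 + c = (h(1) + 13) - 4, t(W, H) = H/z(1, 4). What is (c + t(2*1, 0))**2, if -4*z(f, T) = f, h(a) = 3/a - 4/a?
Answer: 25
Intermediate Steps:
h(a) = -1/a
z(f, T) = -f/4
t(W, H) = -4*H (t(W, H) = H/((-1/4*1)) = H/(-1/4) = H*(-4) = -4*H)
c = 5 (c = -3 + ((-1/1 + 13) - 4) = -3 + ((-1*1 + 13) - 4) = -3 + ((-1 + 13) - 4) = -3 + (12 - 4) = -3 + 8 = 5)
(c + t(2*1, 0))**2 = (5 - 4*0)**2 = (5 + 0)**2 = 5**2 = 25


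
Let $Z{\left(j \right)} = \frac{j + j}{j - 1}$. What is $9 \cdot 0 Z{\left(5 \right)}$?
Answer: $0$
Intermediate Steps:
$Z{\left(j \right)} = \frac{2 j}{-1 + j}$
$9 \cdot 0 Z{\left(5 \right)} = 9 \cdot 0 \cdot 2 \cdot 5 \frac{1}{-1 + 5} = 0 \cdot 2 \cdot 5 \cdot \frac{1}{4} = 0 \cdot \frac{5}{2} = 0$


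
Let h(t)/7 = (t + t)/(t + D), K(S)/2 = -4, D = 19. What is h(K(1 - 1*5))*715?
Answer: -7280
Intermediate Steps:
K(S) = -8 (K(S) = 2*(-4) = -8)
h(t) = 14*t/(19 + t) (h(t) = 7*((t + t)/(t + 19)) = 7*((2*t)/(19 + t)) = 7*(2*t/(19 + t)) = 14*t/(19 + t))
h(K(1 - 1*5))*715 = (14*(-8)/(19 - 8))*715 = (14*(-8)/11)*715 = (14*(-8)*(1/11))*715 = -112/11*715 = -7280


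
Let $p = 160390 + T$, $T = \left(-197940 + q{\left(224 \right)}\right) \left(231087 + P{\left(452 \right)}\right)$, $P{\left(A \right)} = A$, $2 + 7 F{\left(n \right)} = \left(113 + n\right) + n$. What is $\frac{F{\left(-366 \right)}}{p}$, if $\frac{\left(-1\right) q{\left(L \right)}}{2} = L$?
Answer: $\frac{621}{321540791194} \approx 1.9313 \cdot 10^{-9}$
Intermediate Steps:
$F{\left(n \right)} = \frac{111}{7} + \frac{2 n}{7}$ ($F{\left(n \right)} = - \frac{2}{7} + \frac{\left(113 + n\right) + n}{7} = - \frac{2}{7} + \frac{113 + 2 n}{7} = - \frac{2}{7} + \left(\frac{113}{7} + \frac{2 n}{7}\right) = \frac{111}{7} + \frac{2 n}{7}$)
$q{\left(L \right)} = - 2 L$
$T = -45934559132$ ($T = \left(-197940 - 448\right) \left(231087 + 452\right) = \left(-197940 - 448\right) 231539 = \left(-198388\right) 231539 = -45934559132$)
$p = -45934398742$ ($p = 160390 - 45934559132 = -45934398742$)
$\frac{F{\left(-366 \right)}}{p} = \frac{\frac{111}{7} + \frac{2}{7} \left(-366\right)}{-45934398742} = \left(\frac{111}{7} - \frac{732}{7}\right) \left(- \frac{1}{45934398742}\right) = \left(- \frac{621}{7}\right) \left(- \frac{1}{45934398742}\right) = \frac{621}{321540791194}$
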